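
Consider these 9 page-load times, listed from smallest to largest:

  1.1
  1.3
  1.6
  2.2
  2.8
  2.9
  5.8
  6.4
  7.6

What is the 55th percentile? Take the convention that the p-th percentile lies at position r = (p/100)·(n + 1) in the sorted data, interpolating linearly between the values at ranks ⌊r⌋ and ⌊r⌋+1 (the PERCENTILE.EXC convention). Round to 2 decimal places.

2.85

n = 9.
r = (55/100)·(9 + 1) = 5.5.
Rank 5 is 2.8 and rank 6 is 2.9.
Interpolate: 2.8 + 0.5·(2.9 − 2.8) = 2.8 + 0.5·0.1 = 2.85.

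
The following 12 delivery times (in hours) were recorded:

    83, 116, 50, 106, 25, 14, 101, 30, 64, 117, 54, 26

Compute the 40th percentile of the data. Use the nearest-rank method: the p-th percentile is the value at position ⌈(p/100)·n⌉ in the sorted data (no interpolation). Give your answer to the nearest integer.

Sorted: 14, 25, 26, 30, 50, 54, 64, 83, 101, 106, 116, 117.
n = 12.
Position = ⌈40/100 · 12⌉ = ⌈4.8⌉ = 5.
The value at rank 5 is 50.

50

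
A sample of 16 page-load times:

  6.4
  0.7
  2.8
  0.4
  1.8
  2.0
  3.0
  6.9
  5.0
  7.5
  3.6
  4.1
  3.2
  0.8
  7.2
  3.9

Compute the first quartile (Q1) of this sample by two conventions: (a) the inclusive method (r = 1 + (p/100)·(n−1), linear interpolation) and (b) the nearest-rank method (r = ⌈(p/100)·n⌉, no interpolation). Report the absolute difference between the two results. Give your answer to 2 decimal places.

Sorted: 0.4, 0.7, 0.8, 1.8, 2.0, 2.8, 3.0, 3.2, 3.6, 3.9, 4.1, 5.0, 6.4, 6.9, 7.2, 7.5.
n = 16.
(a) r = 4.75; between ranks 4 (1.8) and 5 (2.0): 1.95.
(b) the nearest-rank method: rank 4 → 1.8.
|1.95 − 1.8| = 0.15.

0.15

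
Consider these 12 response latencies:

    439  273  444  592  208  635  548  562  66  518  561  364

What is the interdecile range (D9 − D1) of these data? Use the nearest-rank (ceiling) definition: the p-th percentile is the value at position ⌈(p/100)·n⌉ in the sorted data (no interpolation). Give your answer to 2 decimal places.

384.00

Sorted: 66, 208, 273, 364, 439, 444, 518, 548, 561, 562, 592, 635.
n = 12.
P10: rank ⌈10/100·12⌉ = 2 → 208.
P90: rank ⌈90/100·12⌉ = 11 → 592.
Difference: 592 − 208 = 384.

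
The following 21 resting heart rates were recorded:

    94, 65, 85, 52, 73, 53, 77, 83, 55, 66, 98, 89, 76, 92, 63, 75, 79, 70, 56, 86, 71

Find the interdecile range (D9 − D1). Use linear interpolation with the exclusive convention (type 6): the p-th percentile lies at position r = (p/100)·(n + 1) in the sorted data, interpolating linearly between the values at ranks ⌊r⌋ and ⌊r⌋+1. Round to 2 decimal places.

40.20

Sorted: 52, 53, 55, 56, 63, 65, 66, 70, 71, 73, 75, 76, 77, 79, 83, 85, 86, 89, 92, 94, 98.
n = 21.
P10: r = 2.2; ranks 2–3 are 53, 55; interpolating gives 53.4.
P90: r = 19.8; ranks 19–20 are 92, 94; interpolating gives 93.6.
Difference: 93.6 − 53.4 = 40.2.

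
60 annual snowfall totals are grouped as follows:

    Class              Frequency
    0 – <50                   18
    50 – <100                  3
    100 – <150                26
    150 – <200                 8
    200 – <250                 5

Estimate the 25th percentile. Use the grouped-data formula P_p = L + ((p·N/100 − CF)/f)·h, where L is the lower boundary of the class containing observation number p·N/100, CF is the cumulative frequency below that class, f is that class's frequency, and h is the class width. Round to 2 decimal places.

N = 60; target position k = 25/100 · 60 = 15.
Cumulative frequencies: 18, 21, 47, 55, 60.
Observation 15 falls in the class 0 – <50.
L = 0, CF = 0, f = 18, h = 50.
P25 = 0 + ((15 − 0)/18)·50 = 0 + 41.6667 = 41.6667.

41.67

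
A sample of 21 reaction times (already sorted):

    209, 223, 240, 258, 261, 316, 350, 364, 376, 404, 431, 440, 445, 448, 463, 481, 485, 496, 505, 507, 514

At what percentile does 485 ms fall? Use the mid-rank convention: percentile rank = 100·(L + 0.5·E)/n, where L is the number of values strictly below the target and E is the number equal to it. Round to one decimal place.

78.6

Count below 485: L = 16; count equal: E = 1; n = 21.
Percentile rank = 100·(16 + 0.5·1)/21 = 100·16.5/21 = 78.57.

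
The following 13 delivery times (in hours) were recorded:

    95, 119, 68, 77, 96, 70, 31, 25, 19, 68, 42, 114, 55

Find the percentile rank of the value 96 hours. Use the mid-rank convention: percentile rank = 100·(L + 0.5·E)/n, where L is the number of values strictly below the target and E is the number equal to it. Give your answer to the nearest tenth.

Sorted: 19, 25, 31, 42, 55, 68, 68, 70, 77, 95, 96, 114, 119.
Count below 96: L = 10; count equal: E = 1; n = 13.
Percentile rank = 100·(10 + 0.5·1)/13 = 100·10.5/13 = 80.77.

80.8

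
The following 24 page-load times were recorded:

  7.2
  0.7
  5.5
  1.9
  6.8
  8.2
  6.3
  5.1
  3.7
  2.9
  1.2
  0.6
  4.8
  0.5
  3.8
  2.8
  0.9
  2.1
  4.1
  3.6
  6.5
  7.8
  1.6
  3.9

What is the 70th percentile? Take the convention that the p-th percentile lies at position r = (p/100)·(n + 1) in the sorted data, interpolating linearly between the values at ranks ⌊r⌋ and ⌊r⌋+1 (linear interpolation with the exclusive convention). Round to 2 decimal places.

5.30

Sorted: 0.5, 0.6, 0.7, 0.9, 1.2, 1.6, 1.9, 2.1, 2.8, 2.9, 3.6, 3.7, 3.8, 3.9, 4.1, 4.8, 5.1, 5.5, 6.3, 6.5, 6.8, 7.2, 7.8, 8.2.
n = 24.
r = (70/100)·(24 + 1) = 17.5.
Rank 17 is 5.1 and rank 18 is 5.5.
Interpolate: 5.1 + 0.5·(5.5 − 5.1) = 5.1 + 0.5·0.4 = 5.3.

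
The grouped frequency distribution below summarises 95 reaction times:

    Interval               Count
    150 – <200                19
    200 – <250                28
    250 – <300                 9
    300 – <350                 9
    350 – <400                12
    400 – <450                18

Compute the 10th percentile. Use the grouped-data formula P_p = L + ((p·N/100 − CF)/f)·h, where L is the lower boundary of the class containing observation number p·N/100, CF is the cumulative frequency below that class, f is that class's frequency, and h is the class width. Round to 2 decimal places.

175.00

N = 95; target position k = 10/100 · 95 = 9.5.
Cumulative frequencies: 19, 47, 56, 65, 77, 95.
Observation 9.5 falls in the class 150 – <200.
L = 150, CF = 0, f = 19, h = 50.
P10 = 150 + ((9.5 − 0)/19)·50 = 150 + 25 = 175.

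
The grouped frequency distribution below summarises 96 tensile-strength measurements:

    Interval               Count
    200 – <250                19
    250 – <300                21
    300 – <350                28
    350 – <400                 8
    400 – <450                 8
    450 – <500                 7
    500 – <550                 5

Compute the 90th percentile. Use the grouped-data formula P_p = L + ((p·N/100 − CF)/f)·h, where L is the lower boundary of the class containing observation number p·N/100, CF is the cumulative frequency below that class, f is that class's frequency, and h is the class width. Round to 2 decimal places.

467.14

N = 96; target position k = 90/100 · 96 = 86.4.
Cumulative frequencies: 19, 40, 68, 76, 84, 91, 96.
Observation 86.4 falls in the class 450 – <500.
L = 450, CF = 84, f = 7, h = 50.
P90 = 450 + ((86.4 − 84)/7)·50 = 450 + 17.1429 = 467.143.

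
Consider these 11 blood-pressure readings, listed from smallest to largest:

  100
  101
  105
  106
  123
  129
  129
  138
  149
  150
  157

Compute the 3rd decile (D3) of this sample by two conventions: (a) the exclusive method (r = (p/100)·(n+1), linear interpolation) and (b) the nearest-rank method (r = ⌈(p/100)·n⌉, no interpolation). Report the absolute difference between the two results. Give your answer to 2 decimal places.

0.40

n = 11.
(a) r = 3.6; between ranks 3 (105) and 4 (106): 105.6.
(b) the nearest-rank method: rank 4 → 106.
|105.6 − 106| = 0.4.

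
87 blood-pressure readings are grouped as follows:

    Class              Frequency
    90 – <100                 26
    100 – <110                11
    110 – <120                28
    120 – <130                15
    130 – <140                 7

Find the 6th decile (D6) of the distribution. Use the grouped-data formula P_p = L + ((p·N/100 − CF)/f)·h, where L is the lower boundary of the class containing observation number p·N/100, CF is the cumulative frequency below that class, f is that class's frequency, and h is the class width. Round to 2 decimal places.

N = 87; target position k = 60/100 · 87 = 52.2.
Cumulative frequencies: 26, 37, 65, 80, 87.
Observation 52.2 falls in the class 110 – <120.
L = 110, CF = 37, f = 28, h = 10.
P60 = 110 + ((52.2 − 37)/28)·10 = 110 + 5.42857 = 115.429.

115.43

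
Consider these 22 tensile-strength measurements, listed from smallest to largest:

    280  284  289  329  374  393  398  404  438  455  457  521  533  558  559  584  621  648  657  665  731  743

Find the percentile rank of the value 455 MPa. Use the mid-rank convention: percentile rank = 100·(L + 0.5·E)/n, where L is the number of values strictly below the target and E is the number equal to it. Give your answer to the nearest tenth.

Count below 455: L = 9; count equal: E = 1; n = 22.
Percentile rank = 100·(9 + 0.5·1)/22 = 100·9.5/22 = 43.18.

43.2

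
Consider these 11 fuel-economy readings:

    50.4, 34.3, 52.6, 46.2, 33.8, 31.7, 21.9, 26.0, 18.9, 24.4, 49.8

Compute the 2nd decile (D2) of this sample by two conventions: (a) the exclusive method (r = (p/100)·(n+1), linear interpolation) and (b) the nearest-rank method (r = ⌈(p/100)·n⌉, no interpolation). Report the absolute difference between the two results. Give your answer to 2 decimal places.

1.50

Sorted: 18.9, 21.9, 24.4, 26.0, 31.7, 33.8, 34.3, 46.2, 49.8, 50.4, 52.6.
n = 11.
(a) r = 2.4; between ranks 2 (21.9) and 3 (24.4): 22.9.
(b) the nearest-rank method: rank 3 → 24.4.
|22.9 − 24.4| = 1.5.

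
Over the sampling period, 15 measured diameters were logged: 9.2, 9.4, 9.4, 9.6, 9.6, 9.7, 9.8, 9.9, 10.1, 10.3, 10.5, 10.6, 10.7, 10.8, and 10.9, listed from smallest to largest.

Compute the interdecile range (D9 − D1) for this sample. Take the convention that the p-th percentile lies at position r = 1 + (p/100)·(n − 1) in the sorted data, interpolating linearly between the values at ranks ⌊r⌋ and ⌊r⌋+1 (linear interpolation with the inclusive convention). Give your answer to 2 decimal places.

n = 15.
P10: r = 2.4; ranks 2–3 are 9.4, 9.4; interpolating gives 9.4.
P90: r = 13.6; ranks 13–14 are 10.7, 10.8; interpolating gives 10.76.
Difference: 10.76 − 9.4 = 1.36.

1.36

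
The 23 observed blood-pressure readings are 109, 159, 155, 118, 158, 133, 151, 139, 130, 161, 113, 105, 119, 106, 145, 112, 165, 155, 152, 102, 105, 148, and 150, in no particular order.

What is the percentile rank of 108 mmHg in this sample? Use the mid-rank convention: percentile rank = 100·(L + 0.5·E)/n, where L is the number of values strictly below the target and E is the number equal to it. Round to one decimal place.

Sorted: 102, 105, 105, 106, 109, 112, 113, 118, 119, 130, 133, 139, 145, 148, 150, 151, 152, 155, 155, 158, 159, 161, 165.
Count below 108: L = 4; count equal: E = 0; n = 23.
Percentile rank = 100·(4 + 0.5·0)/23 = 100·4/23 = 17.39.

17.4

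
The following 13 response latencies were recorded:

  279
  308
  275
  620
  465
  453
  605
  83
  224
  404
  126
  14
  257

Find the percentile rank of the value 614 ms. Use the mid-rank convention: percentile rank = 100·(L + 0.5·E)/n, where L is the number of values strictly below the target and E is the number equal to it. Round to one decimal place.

Sorted: 14, 83, 126, 224, 257, 275, 279, 308, 404, 453, 465, 605, 620.
Count below 614: L = 12; count equal: E = 0; n = 13.
Percentile rank = 100·(12 + 0.5·0)/13 = 100·12/13 = 92.31.

92.3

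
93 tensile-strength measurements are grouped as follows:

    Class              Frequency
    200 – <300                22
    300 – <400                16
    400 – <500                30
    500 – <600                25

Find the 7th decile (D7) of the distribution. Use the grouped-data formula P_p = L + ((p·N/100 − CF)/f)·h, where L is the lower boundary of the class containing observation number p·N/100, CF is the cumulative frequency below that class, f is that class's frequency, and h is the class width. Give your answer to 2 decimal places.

490.33

N = 93; target position k = 70/100 · 93 = 65.1.
Cumulative frequencies: 22, 38, 68, 93.
Observation 65.1 falls in the class 400 – <500.
L = 400, CF = 38, f = 30, h = 100.
P70 = 400 + ((65.1 − 38)/30)·100 = 400 + 90.3333 = 490.333.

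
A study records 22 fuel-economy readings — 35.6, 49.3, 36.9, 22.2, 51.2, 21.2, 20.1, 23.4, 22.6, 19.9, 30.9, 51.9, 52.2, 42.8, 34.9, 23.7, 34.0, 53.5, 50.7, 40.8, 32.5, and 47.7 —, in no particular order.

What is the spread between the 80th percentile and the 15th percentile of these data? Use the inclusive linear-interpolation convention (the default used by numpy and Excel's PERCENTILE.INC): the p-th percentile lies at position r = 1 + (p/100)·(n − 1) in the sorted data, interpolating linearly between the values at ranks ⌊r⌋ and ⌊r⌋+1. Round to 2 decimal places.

Sorted: 19.9, 20.1, 21.2, 22.2, 22.6, 23.4, 23.7, 30.9, 32.5, 34.0, 34.9, 35.6, 36.9, 40.8, 42.8, 47.7, 49.3, 50.7, 51.2, 51.9, 52.2, 53.5.
n = 22.
P15: r = 4.15; ranks 4–5 are 22.2, 22.6; interpolating gives 22.26.
P80: r = 17.8; ranks 17–18 are 49.3, 50.7; interpolating gives 50.42.
Difference: 50.42 − 22.26 = 28.16.

28.16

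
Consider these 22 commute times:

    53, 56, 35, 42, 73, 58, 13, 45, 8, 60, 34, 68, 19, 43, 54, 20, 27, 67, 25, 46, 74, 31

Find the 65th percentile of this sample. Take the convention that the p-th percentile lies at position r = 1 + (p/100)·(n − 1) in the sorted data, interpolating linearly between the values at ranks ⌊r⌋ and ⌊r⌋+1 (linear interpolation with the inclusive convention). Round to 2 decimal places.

Sorted: 8, 13, 19, 20, 25, 27, 31, 34, 35, 42, 43, 45, 46, 53, 54, 56, 58, 60, 67, 68, 73, 74.
n = 22.
r = 1 + (65/100)·(22 − 1) = 1 + 13.65 = 14.65.
Rank 14 is 53 and rank 15 is 54.
Interpolate: 53 + 0.65·(54 − 53) = 53 + 0.65·1 = 53.65.

53.65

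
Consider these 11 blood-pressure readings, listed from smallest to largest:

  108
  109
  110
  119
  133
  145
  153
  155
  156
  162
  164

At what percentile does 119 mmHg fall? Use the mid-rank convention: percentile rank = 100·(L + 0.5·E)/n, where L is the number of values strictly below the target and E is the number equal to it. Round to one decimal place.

31.8

Count below 119: L = 3; count equal: E = 1; n = 11.
Percentile rank = 100·(3 + 0.5·1)/11 = 100·3.5/11 = 31.82.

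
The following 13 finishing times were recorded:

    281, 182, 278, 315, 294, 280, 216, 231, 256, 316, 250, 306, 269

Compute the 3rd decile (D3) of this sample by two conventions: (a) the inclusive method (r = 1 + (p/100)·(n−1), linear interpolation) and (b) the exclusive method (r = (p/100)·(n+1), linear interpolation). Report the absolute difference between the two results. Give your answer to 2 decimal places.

Sorted: 182, 216, 231, 250, 256, 269, 278, 280, 281, 294, 306, 315, 316.
n = 13.
(a) r = 4.6; between ranks 4 (250) and 5 (256): 253.6.
(b) r = 4.2; between ranks 4 (250) and 5 (256): 251.2.
|253.6 − 251.2| = 2.4.

2.40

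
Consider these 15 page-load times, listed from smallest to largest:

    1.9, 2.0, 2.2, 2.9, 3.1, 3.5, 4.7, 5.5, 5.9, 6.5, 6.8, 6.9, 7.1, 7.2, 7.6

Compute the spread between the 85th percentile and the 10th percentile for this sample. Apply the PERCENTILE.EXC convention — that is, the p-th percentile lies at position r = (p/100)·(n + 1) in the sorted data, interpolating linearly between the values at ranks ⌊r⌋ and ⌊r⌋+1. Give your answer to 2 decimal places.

5.20

n = 15.
P10: r = 1.6; ranks 1–2 are 1.9, 2.0; interpolating gives 1.96.
P85: r = 13.6; ranks 13–14 are 7.1, 7.2; interpolating gives 7.16.
Difference: 7.16 − 1.96 = 5.2.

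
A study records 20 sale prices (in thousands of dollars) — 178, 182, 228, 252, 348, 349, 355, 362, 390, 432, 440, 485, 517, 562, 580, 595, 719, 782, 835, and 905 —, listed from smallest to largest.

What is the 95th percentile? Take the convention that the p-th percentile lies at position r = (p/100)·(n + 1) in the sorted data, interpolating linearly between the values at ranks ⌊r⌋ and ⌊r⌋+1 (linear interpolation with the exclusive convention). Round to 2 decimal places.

n = 20.
r = (95/100)·(20 + 1) = 19.95.
Rank 19 is 835 and rank 20 is 905.
Interpolate: 835 + 0.95·(905 − 835) = 835 + 0.95·70 = 901.5.

901.50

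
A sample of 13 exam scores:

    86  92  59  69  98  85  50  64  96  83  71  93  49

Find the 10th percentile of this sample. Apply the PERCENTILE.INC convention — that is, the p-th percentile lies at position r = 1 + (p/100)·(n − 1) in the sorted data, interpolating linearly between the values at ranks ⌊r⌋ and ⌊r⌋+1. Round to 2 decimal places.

Sorted: 49, 50, 59, 64, 69, 71, 83, 85, 86, 92, 93, 96, 98.
n = 13.
r = 1 + (10/100)·(13 − 1) = 1 + 1.2 = 2.2.
Rank 2 is 50 and rank 3 is 59.
Interpolate: 50 + 0.2·(59 − 50) = 50 + 0.2·9 = 51.8.

51.80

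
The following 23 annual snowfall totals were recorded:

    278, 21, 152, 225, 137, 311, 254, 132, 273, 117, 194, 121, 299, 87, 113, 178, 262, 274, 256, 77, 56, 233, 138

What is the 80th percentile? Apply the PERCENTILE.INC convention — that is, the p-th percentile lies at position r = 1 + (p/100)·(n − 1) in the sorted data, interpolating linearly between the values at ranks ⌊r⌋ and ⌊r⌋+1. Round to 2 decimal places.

Sorted: 21, 56, 77, 87, 113, 117, 121, 132, 137, 138, 152, 178, 194, 225, 233, 254, 256, 262, 273, 274, 278, 299, 311.
n = 23.
r = 1 + (80/100)·(23 − 1) = 1 + 17.6 = 18.6.
Rank 18 is 262 and rank 19 is 273.
Interpolate: 262 + 0.6·(273 − 262) = 262 + 0.6·11 = 268.6.

268.60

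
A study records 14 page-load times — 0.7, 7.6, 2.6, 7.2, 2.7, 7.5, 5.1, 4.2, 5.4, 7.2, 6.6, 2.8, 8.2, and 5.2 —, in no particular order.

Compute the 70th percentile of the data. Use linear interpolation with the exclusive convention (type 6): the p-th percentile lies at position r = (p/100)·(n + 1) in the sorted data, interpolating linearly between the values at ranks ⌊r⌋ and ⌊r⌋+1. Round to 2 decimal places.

Sorted: 0.7, 2.6, 2.7, 2.8, 4.2, 5.1, 5.2, 5.4, 6.6, 7.2, 7.2, 7.5, 7.6, 8.2.
n = 14.
r = (70/100)·(14 + 1) = 10.5.
Rank 10 is 7.2 and rank 11 is 7.2.
Interpolate: 7.2 + 0.5·(7.2 − 7.2) = 7.2 + 0.5·0 = 7.2.

7.20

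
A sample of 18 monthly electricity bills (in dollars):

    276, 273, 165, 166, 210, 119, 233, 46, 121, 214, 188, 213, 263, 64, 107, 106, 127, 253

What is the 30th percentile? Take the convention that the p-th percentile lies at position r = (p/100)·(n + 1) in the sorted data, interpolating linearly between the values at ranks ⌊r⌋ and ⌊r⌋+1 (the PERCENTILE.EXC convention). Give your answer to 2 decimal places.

120.40

Sorted: 46, 64, 106, 107, 119, 121, 127, 165, 166, 188, 210, 213, 214, 233, 253, 263, 273, 276.
n = 18.
r = (30/100)·(18 + 1) = 5.7.
Rank 5 is 119 and rank 6 is 121.
Interpolate: 119 + 0.7·(121 − 119) = 119 + 0.7·2 = 120.4.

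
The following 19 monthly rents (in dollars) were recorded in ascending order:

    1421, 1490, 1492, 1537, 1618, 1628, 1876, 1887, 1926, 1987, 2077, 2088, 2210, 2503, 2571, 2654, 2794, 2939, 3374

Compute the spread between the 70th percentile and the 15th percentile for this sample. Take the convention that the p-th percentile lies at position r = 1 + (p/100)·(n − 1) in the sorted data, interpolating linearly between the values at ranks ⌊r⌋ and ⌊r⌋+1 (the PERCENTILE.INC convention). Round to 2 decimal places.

n = 19.
P15: r = 3.7; ranks 3–4 are 1492, 1537; interpolating gives 1523.5.
P70: r = 13.6; ranks 13–14 are 2210, 2503; interpolating gives 2385.8.
Difference: 2385.8 − 1523.5 = 862.3.

862.30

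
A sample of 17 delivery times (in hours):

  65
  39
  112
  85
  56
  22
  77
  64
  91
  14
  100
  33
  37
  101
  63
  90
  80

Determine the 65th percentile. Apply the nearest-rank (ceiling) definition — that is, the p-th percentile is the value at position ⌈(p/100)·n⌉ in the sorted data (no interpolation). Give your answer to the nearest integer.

Sorted: 14, 22, 33, 37, 39, 56, 63, 64, 65, 77, 80, 85, 90, 91, 100, 101, 112.
n = 17.
Position = ⌈65/100 · 17⌉ = ⌈11.05⌉ = 12.
The value at rank 12 is 85.

85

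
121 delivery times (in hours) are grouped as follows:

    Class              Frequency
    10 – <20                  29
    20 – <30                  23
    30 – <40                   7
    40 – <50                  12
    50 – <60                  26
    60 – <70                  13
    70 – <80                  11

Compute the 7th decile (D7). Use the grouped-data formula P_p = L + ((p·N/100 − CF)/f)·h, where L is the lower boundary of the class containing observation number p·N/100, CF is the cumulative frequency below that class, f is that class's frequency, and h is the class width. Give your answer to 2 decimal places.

N = 121; target position k = 70/100 · 121 = 84.7.
Cumulative frequencies: 29, 52, 59, 71, 97, 110, 121.
Observation 84.7 falls in the class 50 – <60.
L = 50, CF = 71, f = 26, h = 10.
P70 = 50 + ((84.7 − 71)/26)·10 = 50 + 5.26923 = 55.2692.

55.27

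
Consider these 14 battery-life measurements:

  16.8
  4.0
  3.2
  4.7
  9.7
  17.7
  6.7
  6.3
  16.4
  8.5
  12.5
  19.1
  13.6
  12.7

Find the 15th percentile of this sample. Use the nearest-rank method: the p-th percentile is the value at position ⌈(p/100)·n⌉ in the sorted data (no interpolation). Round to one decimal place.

Sorted: 3.2, 4.0, 4.7, 6.3, 6.7, 8.5, 9.7, 12.5, 12.7, 13.6, 16.4, 16.8, 17.7, 19.1.
n = 14.
Position = ⌈15/100 · 14⌉ = ⌈2.1⌉ = 3.
The value at rank 3 is 4.7.

4.7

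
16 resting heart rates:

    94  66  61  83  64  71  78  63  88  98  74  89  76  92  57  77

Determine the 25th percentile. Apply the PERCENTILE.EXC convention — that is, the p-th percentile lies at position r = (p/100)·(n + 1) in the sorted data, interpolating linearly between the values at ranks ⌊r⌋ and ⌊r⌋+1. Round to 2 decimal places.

Sorted: 57, 61, 63, 64, 66, 71, 74, 76, 77, 78, 83, 88, 89, 92, 94, 98.
n = 16.
r = (25/100)·(16 + 1) = 4.25.
Rank 4 is 64 and rank 5 is 66.
Interpolate: 64 + 0.25·(66 − 64) = 64 + 0.25·2 = 64.5.

64.50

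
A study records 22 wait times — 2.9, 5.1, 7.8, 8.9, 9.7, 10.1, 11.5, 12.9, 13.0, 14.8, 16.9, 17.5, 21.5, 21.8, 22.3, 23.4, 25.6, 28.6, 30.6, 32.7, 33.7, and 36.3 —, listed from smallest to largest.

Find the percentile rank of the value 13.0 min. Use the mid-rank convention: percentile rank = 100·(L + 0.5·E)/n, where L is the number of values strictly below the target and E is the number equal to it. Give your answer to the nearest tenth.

38.6

Count below 13.0: L = 8; count equal: E = 1; n = 22.
Percentile rank = 100·(8 + 0.5·1)/22 = 100·8.5/22 = 38.64.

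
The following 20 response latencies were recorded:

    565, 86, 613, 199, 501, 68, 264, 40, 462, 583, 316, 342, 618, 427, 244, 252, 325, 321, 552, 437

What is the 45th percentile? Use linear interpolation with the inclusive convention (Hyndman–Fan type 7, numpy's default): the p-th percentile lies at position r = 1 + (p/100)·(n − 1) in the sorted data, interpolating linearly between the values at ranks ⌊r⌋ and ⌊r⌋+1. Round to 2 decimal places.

Sorted: 40, 68, 86, 199, 244, 252, 264, 316, 321, 325, 342, 427, 437, 462, 501, 552, 565, 583, 613, 618.
n = 20.
r = 1 + (45/100)·(20 − 1) = 1 + 8.55 = 9.55.
Rank 9 is 321 and rank 10 is 325.
Interpolate: 321 + 0.55·(325 − 321) = 321 + 0.55·4 = 323.2.

323.20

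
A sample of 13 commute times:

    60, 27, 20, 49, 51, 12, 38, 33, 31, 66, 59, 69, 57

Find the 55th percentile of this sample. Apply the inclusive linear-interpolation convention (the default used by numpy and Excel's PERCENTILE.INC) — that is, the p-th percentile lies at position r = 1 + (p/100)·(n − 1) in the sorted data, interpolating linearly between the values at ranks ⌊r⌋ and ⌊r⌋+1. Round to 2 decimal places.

Sorted: 12, 20, 27, 31, 33, 38, 49, 51, 57, 59, 60, 66, 69.
n = 13.
r = 1 + (55/100)·(13 − 1) = 1 + 6.6 = 7.6.
Rank 7 is 49 and rank 8 is 51.
Interpolate: 49 + 0.6·(51 − 49) = 49 + 0.6·2 = 50.2.

50.20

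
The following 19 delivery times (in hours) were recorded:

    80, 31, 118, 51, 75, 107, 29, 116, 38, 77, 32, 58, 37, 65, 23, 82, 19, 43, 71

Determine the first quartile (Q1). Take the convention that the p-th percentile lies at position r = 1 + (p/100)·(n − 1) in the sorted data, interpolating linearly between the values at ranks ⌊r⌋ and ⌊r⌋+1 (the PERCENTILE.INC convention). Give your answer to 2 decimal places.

34.50

Sorted: 19, 23, 29, 31, 32, 37, 38, 43, 51, 58, 65, 71, 75, 77, 80, 82, 107, 116, 118.
n = 19.
r = 1 + (25/100)·(19 − 1) = 1 + 4.5 = 5.5.
Rank 5 is 32 and rank 6 is 37.
Interpolate: 32 + 0.5·(37 − 32) = 32 + 0.5·5 = 34.5.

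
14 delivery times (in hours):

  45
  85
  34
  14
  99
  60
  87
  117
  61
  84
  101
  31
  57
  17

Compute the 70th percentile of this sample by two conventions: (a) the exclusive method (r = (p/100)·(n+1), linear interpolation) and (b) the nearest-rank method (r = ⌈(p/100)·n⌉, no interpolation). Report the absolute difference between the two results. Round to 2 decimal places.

Sorted: 14, 17, 31, 34, 45, 57, 60, 61, 84, 85, 87, 99, 101, 117.
n = 14.
(a) r = 10.5; between ranks 10 (85) and 11 (87): 86.
(b) the nearest-rank method: rank 10 → 85.
|86 − 85| = 1.

1.00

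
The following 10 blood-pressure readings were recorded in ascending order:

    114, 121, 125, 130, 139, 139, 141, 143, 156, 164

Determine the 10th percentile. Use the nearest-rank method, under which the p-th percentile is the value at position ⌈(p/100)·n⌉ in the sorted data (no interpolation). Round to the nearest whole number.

n = 10.
Position = ⌈10/100 · 10⌉ = ⌈1⌉ = 1.
The value at rank 1 is 114.

114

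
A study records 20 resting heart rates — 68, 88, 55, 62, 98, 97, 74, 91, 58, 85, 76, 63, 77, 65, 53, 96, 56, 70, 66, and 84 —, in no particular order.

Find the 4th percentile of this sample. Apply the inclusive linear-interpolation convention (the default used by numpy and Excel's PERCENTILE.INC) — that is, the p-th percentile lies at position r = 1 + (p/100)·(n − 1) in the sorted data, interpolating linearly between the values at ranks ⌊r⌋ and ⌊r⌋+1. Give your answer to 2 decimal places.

54.52

Sorted: 53, 55, 56, 58, 62, 63, 65, 66, 68, 70, 74, 76, 77, 84, 85, 88, 91, 96, 97, 98.
n = 20.
r = 1 + (4/100)·(20 − 1) = 1 + 0.76 = 1.76.
Rank 1 is 53 and rank 2 is 55.
Interpolate: 53 + 0.76·(55 − 53) = 53 + 0.76·2 = 54.52.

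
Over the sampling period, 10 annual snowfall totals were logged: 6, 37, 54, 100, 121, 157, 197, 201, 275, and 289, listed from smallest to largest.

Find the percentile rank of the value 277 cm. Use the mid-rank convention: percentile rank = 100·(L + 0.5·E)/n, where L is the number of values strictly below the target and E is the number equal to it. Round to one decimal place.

90.0

Count below 277: L = 9; count equal: E = 0; n = 10.
Percentile rank = 100·(9 + 0.5·0)/10 = 100·9/10 = 90.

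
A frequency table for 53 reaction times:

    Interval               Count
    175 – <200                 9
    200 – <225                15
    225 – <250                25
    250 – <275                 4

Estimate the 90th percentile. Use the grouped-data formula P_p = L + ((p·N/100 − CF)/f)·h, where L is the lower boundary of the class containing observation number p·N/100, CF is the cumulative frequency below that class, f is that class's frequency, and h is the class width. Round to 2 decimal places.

248.70

N = 53; target position k = 90/100 · 53 = 47.7.
Cumulative frequencies: 9, 24, 49, 53.
Observation 47.7 falls in the class 225 – <250.
L = 225, CF = 24, f = 25, h = 25.
P90 = 225 + ((47.7 − 24)/25)·25 = 225 + 23.7 = 248.7.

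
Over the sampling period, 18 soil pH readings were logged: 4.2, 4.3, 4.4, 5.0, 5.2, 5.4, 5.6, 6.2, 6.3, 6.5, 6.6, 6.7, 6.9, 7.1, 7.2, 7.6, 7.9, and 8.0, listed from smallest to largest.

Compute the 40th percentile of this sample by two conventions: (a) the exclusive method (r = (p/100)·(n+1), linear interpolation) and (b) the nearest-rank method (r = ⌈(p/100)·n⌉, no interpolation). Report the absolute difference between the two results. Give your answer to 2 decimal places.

n = 18.
(a) r = 7.6; between ranks 7 (5.6) and 8 (6.2): 5.96.
(b) the nearest-rank method: rank 8 → 6.2.
|5.96 − 6.2| = 0.24.

0.24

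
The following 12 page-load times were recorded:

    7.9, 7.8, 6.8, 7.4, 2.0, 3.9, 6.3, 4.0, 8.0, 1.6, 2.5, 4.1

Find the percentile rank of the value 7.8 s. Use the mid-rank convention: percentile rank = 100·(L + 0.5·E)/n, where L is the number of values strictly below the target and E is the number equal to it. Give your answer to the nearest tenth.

79.2

Sorted: 1.6, 2.0, 2.5, 3.9, 4.0, 4.1, 6.3, 6.8, 7.4, 7.8, 7.9, 8.0.
Count below 7.8: L = 9; count equal: E = 1; n = 12.
Percentile rank = 100·(9 + 0.5·1)/12 = 100·9.5/12 = 79.17.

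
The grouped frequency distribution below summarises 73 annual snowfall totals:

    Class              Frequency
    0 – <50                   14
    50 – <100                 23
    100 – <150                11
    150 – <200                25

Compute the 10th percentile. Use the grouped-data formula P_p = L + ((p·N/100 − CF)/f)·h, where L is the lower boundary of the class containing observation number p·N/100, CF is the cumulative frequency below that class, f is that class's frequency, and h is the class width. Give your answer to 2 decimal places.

N = 73; target position k = 10/100 · 73 = 7.3.
Cumulative frequencies: 14, 37, 48, 73.
Observation 7.3 falls in the class 0 – <50.
L = 0, CF = 0, f = 14, h = 50.
P10 = 0 + ((7.3 − 0)/14)·50 = 0 + 26.0714 = 26.0714.

26.07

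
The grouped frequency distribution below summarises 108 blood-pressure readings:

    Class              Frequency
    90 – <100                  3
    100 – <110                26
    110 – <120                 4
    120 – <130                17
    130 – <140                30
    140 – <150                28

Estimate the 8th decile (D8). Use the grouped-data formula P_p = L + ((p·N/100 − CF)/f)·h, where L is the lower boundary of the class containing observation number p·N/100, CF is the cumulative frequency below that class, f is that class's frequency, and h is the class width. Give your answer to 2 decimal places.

N = 108; target position k = 80/100 · 108 = 86.4.
Cumulative frequencies: 3, 29, 33, 50, 80, 108.
Observation 86.4 falls in the class 140 – <150.
L = 140, CF = 80, f = 28, h = 10.
P80 = 140 + ((86.4 − 80)/28)·10 = 140 + 2.28571 = 142.286.

142.29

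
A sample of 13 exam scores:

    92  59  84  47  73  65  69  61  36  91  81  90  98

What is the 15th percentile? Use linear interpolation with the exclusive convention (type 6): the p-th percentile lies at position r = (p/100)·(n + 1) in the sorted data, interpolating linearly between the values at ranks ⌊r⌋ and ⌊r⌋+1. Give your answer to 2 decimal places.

Sorted: 36, 47, 59, 61, 65, 69, 73, 81, 84, 90, 91, 92, 98.
n = 13.
r = (15/100)·(13 + 1) = 2.1.
Rank 2 is 47 and rank 3 is 59.
Interpolate: 47 + 0.1·(59 − 47) = 47 + 0.1·12 = 48.2.

48.20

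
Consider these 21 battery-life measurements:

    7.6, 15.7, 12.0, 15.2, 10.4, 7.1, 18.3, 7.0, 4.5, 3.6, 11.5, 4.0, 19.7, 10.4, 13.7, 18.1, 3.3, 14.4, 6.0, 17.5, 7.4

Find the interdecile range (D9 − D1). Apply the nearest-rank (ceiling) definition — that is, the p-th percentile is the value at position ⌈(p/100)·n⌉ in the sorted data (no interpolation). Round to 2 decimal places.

14.10

Sorted: 3.3, 3.6, 4.0, 4.5, 6.0, 7.0, 7.1, 7.4, 7.6, 10.4, 10.4, 11.5, 12.0, 13.7, 14.4, 15.2, 15.7, 17.5, 18.1, 18.3, 19.7.
n = 21.
P10: rank ⌈10/100·21⌉ = 3 → 4.
P90: rank ⌈90/100·21⌉ = 19 → 18.1.
Difference: 18.1 − 4 = 14.1.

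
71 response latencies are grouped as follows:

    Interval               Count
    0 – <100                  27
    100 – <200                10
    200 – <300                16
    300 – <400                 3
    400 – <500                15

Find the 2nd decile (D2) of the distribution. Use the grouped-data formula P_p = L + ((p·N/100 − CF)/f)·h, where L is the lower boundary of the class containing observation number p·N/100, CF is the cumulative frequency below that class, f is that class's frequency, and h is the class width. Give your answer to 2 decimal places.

52.59

N = 71; target position k = 20/100 · 71 = 14.2.
Cumulative frequencies: 27, 37, 53, 56, 71.
Observation 14.2 falls in the class 0 – <100.
L = 0, CF = 0, f = 27, h = 100.
P20 = 0 + ((14.2 − 0)/27)·100 = 0 + 52.5926 = 52.5926.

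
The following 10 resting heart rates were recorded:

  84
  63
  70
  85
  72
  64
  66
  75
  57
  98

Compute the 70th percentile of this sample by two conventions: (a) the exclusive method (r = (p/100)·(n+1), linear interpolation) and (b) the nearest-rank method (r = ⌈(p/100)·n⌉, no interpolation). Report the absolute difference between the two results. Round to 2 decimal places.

6.30

Sorted: 57, 63, 64, 66, 70, 72, 75, 84, 85, 98.
n = 10.
(a) r = 7.7; between ranks 7 (75) and 8 (84): 81.3.
(b) the nearest-rank method: rank 7 → 75.
|81.3 − 75| = 6.3.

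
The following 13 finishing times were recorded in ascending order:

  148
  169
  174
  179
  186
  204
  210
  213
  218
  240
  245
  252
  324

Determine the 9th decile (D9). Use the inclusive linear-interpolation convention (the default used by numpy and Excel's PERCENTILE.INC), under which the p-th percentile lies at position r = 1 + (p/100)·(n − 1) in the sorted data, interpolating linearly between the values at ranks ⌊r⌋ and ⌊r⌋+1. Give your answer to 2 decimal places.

250.60

n = 13.
r = 1 + (90/100)·(13 − 1) = 1 + 10.8 = 11.8.
Rank 11 is 245 and rank 12 is 252.
Interpolate: 245 + 0.8·(252 − 245) = 245 + 0.8·7 = 250.6.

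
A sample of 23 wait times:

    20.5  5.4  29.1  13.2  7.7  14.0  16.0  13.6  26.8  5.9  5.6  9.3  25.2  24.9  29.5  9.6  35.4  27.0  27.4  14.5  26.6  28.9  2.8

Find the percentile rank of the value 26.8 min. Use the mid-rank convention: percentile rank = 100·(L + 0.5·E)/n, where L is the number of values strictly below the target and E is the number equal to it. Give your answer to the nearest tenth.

71.7

Sorted: 2.8, 5.4, 5.6, 5.9, 7.7, 9.3, 9.6, 13.2, 13.6, 14.0, 14.5, 16.0, 20.5, 24.9, 25.2, 26.6, 26.8, 27.0, 27.4, 28.9, 29.1, 29.5, 35.4.
Count below 26.8: L = 16; count equal: E = 1; n = 23.
Percentile rank = 100·(16 + 0.5·1)/23 = 100·16.5/23 = 71.74.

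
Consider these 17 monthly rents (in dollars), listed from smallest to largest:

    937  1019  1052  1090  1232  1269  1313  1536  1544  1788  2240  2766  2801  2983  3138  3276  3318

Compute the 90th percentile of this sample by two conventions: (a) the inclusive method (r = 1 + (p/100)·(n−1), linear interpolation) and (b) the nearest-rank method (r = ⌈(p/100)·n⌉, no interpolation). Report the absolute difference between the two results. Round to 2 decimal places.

82.80

n = 17.
(a) r = 15.4; between ranks 15 (3138) and 16 (3276): 3193.2.
(b) the nearest-rank method: rank 16 → 3276.
|3193.2 − 3276| = 82.8.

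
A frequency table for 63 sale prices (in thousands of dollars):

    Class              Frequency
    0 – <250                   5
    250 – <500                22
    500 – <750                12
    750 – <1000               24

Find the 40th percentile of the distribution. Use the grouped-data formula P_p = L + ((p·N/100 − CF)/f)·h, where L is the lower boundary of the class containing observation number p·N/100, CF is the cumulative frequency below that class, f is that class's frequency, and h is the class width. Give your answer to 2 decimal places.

479.55

N = 63; target position k = 40/100 · 63 = 25.2.
Cumulative frequencies: 5, 27, 39, 63.
Observation 25.2 falls in the class 250 – <500.
L = 250, CF = 5, f = 22, h = 250.
P40 = 250 + ((25.2 − 5)/22)·250 = 250 + 229.545 = 479.545.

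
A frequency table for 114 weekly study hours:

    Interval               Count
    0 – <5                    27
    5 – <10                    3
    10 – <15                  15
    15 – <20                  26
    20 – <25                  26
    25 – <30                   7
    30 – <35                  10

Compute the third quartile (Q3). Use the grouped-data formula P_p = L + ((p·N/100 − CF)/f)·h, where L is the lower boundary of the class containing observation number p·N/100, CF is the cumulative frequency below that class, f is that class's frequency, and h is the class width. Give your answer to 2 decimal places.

22.79

N = 114; target position k = 75/100 · 114 = 85.5.
Cumulative frequencies: 27, 30, 45, 71, 97, 104, 114.
Observation 85.5 falls in the class 20 – <25.
L = 20, CF = 71, f = 26, h = 5.
P75 = 20 + ((85.5 − 71)/26)·5 = 20 + 2.78846 = 22.7885.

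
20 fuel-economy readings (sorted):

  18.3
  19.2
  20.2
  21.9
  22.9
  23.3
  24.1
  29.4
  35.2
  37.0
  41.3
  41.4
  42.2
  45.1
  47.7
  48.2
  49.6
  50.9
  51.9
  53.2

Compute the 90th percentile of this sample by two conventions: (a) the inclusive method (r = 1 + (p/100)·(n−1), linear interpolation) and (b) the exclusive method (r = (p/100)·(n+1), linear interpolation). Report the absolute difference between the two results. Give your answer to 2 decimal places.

n = 20.
(a) r = 18.1; between ranks 18 (50.9) and 19 (51.9): 51.
(b) r = 18.9; between ranks 18 (50.9) and 19 (51.9): 51.8.
|51 − 51.8| = 0.8.

0.80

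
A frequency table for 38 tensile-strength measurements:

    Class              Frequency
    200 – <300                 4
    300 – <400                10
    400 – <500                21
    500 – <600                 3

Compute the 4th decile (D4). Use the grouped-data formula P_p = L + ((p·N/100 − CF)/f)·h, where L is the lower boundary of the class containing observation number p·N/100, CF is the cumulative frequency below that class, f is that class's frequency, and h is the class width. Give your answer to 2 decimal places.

N = 38; target position k = 40/100 · 38 = 15.2.
Cumulative frequencies: 4, 14, 35, 38.
Observation 15.2 falls in the class 400 – <500.
L = 400, CF = 14, f = 21, h = 100.
P40 = 400 + ((15.2 − 14)/21)·100 = 400 + 5.71429 = 405.714.

405.71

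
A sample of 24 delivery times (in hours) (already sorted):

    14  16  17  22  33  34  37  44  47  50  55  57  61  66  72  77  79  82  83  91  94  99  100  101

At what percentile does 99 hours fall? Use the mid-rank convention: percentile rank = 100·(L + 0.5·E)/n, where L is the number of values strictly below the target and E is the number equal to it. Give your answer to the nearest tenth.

Count below 99: L = 21; count equal: E = 1; n = 24.
Percentile rank = 100·(21 + 0.5·1)/24 = 100·21.5/24 = 89.58.

89.6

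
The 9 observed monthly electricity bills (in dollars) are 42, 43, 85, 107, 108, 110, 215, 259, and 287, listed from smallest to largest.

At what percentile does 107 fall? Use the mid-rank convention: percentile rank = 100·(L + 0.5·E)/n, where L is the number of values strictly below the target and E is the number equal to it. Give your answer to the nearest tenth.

Count below 107: L = 3; count equal: E = 1; n = 9.
Percentile rank = 100·(3 + 0.5·1)/9 = 100·3.5/9 = 38.89.

38.9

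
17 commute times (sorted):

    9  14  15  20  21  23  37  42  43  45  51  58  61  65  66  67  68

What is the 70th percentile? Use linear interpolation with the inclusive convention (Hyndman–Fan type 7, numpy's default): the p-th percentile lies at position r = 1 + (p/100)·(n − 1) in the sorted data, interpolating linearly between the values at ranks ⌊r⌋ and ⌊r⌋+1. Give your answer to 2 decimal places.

58.60

n = 17.
r = 1 + (70/100)·(17 − 1) = 1 + 11.2 = 12.2.
Rank 12 is 58 and rank 13 is 61.
Interpolate: 58 + 0.2·(61 − 58) = 58 + 0.2·3 = 58.6.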